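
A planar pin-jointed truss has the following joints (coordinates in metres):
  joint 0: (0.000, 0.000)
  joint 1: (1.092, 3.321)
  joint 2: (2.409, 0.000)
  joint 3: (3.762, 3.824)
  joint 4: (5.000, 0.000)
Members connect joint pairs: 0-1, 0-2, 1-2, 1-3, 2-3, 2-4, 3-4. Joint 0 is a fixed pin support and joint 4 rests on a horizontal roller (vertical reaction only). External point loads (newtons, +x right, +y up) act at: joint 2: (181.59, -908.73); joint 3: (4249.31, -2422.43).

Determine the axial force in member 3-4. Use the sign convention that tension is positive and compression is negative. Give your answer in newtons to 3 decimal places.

-5791.911

N=5 nodes, M=7 members, R=3 reactions → 2N=10, M+R=10
member 0 (0-1): L=3.4959, (cx,cy)=(0.3124,0.9500)
member 1 (0-2): L=2.4090, (cx,cy)=(1.0000,0.0000)
member 2 (1-2): L=3.5726, (cx,cy)=(0.3686,-0.9296)
member 3 (1-3): L=2.7170, (cx,cy)=(0.9827,0.1851)
member 4 (2-3): L=4.0563, (cx,cy)=(0.3336,0.9427)
member 5 (2-4): L=2.5910, (cx,cy)=(1.0000,0.0000)
member 6 (3-4): L=4.0194, (cx,cy)=(0.3080,-0.9514)
solve A·x = −loads:
  F[0-1] = +2293.9583 N (tension)
  F[0-2] = +3714.3511 N (tension)
  F[1-2] = -2046.1886 N (compression)
  F[1-3] = +1496.7254 N (tension)
  F[2-3] = +2981.5639 N (tension)
  F[2-4] = +1783.9421 N (tension)
  F[3-4] = -5791.9114 N (compression)
  Rx@0 = -4430.9000 N
  Ry@0 = -2179.1747 N
  Ry@4 = +5510.3347 N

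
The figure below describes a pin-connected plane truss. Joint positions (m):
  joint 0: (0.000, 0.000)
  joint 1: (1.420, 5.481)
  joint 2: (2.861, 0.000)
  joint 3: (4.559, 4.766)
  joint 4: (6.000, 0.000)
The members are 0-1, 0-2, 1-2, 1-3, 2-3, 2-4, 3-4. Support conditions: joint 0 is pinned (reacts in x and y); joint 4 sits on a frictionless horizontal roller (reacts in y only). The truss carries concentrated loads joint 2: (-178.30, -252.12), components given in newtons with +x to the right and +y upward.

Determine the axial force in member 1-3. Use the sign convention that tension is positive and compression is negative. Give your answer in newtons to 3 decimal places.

-75.112

N=5 nodes, M=7 members, R=3 reactions → 2N=10, M+R=10
member 0 (0-1): L=5.6620, (cx,cy)=(0.2508,0.9680)
member 1 (0-2): L=2.8610, (cx,cy)=(1.0000,0.0000)
member 2 (1-2): L=5.6673, (cx,cy)=(0.2543,-0.9671)
member 3 (1-3): L=3.2194, (cx,cy)=(0.9750,-0.2221)
member 4 (2-3): L=5.0594, (cx,cy)=(0.3356,0.9420)
member 5 (2-4): L=3.1390, (cx,cy)=(1.0000,0.0000)
member 6 (3-4): L=4.9791, (cx,cy)=(0.2894,-0.9572)
solve A·x = −loads:
  F[0-1] = -136.2555 N (compression)
  F[0-2] = -144.1276 N (compression)
  F[1-2] = +153.6317 N (tension)
  F[1-3] = -75.1118 N (compression)
  F[2-3] = +109.9124 N (tension)
  F[2-4] = +36.3483 N (tension)
  F[3-4] = -125.5940 N (compression)
  Rx@0 = +178.3000 N
  Ry@0 = +131.9008 N
  Ry@4 = +120.2192 N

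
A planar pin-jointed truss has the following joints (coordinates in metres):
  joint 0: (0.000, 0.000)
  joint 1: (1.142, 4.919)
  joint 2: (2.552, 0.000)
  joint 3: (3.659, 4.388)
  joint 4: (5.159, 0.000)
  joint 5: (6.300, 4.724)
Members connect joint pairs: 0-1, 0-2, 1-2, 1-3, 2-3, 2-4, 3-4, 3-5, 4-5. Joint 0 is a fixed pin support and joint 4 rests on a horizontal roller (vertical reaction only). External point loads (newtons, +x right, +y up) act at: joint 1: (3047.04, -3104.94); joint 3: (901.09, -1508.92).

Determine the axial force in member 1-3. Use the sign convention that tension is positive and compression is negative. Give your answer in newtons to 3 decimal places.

-1886.248

N=6 nodes, M=9 members, R=3 reactions → 2N=12, M+R=12
member 0 (0-1): L=5.0498, (cx,cy)=(0.2261,0.9741)
member 1 (0-2): L=2.5520, (cx,cy)=(1.0000,0.0000)
member 2 (1-2): L=5.1171, (cx,cy)=(0.2755,-0.9613)
member 3 (1-3): L=2.5724, (cx,cy)=(0.9785,-0.2064)
member 4 (2-3): L=4.5255, (cx,cy)=(0.2446,0.9696)
member 5 (2-4): L=2.6070, (cx,cy)=(1.0000,0.0000)
member 6 (3-4): L=4.6373, (cx,cy)=(0.3235,-0.9462)
member 7 (3-5): L=2.6623, (cx,cy)=(0.9920,0.1262)
member 8 (4-5): L=4.8598, (cx,cy)=(0.2348,0.9720)
solve A·x = −loads:
  F[0-1] = +837.0464 N (tension)
  F[0-2] = +3758.8349 N (tension)
  F[1-2] = -3673.1342 N (compression)
  F[1-3] = -1886.2479 N (compression)
  F[2-3] = +3641.5680 N (tension)
  F[2-4] = +1855.9325 N (tension)
  F[3-4] = -5737.6763 N (compression)
  F[3-5] = -0.0000 N (compression)
  F[4-5] = +0.0000 N (tension)
  Rx@0 = -3948.1300 N
  Ry@0 = -815.3613 N
  Ry@4 = +5429.2213 N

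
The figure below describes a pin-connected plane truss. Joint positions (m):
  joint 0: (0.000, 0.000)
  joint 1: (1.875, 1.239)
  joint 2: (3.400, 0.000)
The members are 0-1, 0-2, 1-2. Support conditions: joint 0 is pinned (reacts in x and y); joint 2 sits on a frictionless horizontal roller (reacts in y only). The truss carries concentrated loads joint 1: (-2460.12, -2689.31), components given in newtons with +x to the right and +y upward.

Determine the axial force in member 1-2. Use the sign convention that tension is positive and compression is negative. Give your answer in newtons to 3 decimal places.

N=3 nodes, M=3 members, R=3 reactions → 2N=6, M+R=6
member 0 (0-1): L=2.2474, (cx,cy)=(0.8343,0.5513)
member 1 (0-2): L=3.4000, (cx,cy)=(1.0000,0.0000)
member 2 (1-2): L=1.9649, (cx,cy)=(0.7761,-0.6306)
solve A·x = −loads:
  F[0-1] = -3814.0839 N (compression)
  F[0-2] = +721.9794 N (tension)
  F[1-2] = -930.2305 N (compression)
  Rx@0 = +2460.1200 N
  Ry@0 = +2102.7313 N
  Ry@2 = +586.5787 N

-930.231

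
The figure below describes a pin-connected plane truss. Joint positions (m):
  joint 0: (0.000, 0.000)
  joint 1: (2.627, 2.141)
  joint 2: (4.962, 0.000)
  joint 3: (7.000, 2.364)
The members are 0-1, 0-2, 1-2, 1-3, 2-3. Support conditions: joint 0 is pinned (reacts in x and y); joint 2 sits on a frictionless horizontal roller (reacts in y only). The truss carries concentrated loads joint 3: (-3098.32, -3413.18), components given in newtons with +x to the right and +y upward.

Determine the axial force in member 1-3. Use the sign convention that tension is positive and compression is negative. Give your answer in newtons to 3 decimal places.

N=4 nodes, M=5 members, R=3 reactions → 2N=8, M+R=8
member 0 (0-1): L=3.3890, (cx,cy)=(0.7752,0.6318)
member 1 (0-2): L=4.9620, (cx,cy)=(1.0000,0.0000)
member 2 (1-2): L=3.1680, (cx,cy)=(0.7371,-0.6758)
member 3 (1-3): L=4.3787, (cx,cy)=(0.9987,0.0509)
member 4 (2-3): L=3.1212, (cx,cy)=(0.6530,0.7574)
solve A·x = −loads:
  F[0-1] = -117.5097 N (compression)
  F[0-2] = -3007.2305 N (compression)
  F[1-2] = +97.5492 N (tension)
  F[1-3] = -163.2011 N (compression)
  F[2-3] = -4495.4750 N (compression)
  Rx@0 = +3098.3200 N
  Ry@0 = +74.2377 N
  Ry@2 = +3338.9423 N

-163.201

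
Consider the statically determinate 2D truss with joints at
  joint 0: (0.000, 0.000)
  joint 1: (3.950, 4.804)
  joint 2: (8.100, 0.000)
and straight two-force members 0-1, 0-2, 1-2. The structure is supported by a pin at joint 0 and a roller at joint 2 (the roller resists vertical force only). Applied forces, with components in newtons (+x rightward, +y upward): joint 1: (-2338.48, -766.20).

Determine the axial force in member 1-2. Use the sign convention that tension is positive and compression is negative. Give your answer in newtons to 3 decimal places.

1339.010

N=3 nodes, M=3 members, R=3 reactions → 2N=6, M+R=6
member 0 (0-1): L=6.2194, (cx,cy)=(0.6351,0.7724)
member 1 (0-2): L=8.1000, (cx,cy)=(1.0000,0.0000)
member 2 (1-2): L=6.3483, (cx,cy)=(0.6537,-0.7567)
solve A·x = −loads:
  F[0-1] = -2303.7666 N (compression)
  F[0-2] = -875.3355 N (compression)
  F[1-2] = +1339.0103 N (tension)
  Rx@0 = +2338.4800 N
  Ry@0 = +1779.4800 N
  Ry@2 = -1013.2800 N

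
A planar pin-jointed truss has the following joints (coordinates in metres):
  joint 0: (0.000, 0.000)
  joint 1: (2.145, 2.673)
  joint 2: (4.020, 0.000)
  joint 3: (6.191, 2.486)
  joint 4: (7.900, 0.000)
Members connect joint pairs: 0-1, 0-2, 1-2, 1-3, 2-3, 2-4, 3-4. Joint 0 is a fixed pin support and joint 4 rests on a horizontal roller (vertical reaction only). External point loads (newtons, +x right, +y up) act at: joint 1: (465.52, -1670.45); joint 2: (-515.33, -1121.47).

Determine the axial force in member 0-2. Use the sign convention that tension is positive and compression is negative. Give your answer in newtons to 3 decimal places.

1242.308

N=5 nodes, M=7 members, R=3 reactions → 2N=10, M+R=10
member 0 (0-1): L=3.4272, (cx,cy)=(0.6259,0.7799)
member 1 (0-2): L=4.0200, (cx,cy)=(1.0000,0.0000)
member 2 (1-2): L=3.2651, (cx,cy)=(0.5743,-0.8187)
member 3 (1-3): L=4.0503, (cx,cy)=(0.9989,-0.0462)
member 4 (2-3): L=3.3005, (cx,cy)=(0.6578,0.7532)
member 5 (2-4): L=3.8800, (cx,cy)=(1.0000,0.0000)
member 6 (3-4): L=3.0168, (cx,cy)=(0.5665,-0.8241)
solve A·x = −loads:
  F[0-1] = -2064.5203 N (compression)
  F[0-2] = +1242.3084 N (tension)
  F[1-2] = +26.4650 N (tension)
  F[1-3] = -1774.7288 N (compression)
  F[2-3] = +1460.1471 N (tension)
  F[2-4] = +812.3880 N (tension)
  F[3-4] = -1434.0459 N (compression)
  Rx@0 = +49.8100 N
  Ry@0 = +1610.1783 N
  Ry@4 = +1181.7417 N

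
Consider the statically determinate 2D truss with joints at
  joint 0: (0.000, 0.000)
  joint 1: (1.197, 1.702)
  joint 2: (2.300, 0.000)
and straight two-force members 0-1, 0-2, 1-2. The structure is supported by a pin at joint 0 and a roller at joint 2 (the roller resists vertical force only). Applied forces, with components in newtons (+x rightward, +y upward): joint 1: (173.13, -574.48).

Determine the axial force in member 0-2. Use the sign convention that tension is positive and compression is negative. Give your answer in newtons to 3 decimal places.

276.784

N=3 nodes, M=3 members, R=3 reactions → 2N=6, M+R=6
member 0 (0-1): L=2.0808, (cx,cy)=(0.5753,0.8180)
member 1 (0-2): L=2.3000, (cx,cy)=(1.0000,0.0000)
member 2 (1-2): L=2.0282, (cx,cy)=(0.5438,-0.8392)
solve A·x = −loads:
  F[0-1] = -180.1841 N (compression)
  F[0-2] = +276.7840 N (tension)
  F[1-2] = -508.9401 N (compression)
  Rx@0 = -173.1300 N
  Ry@0 = +147.3844 N
  Ry@2 = +427.0956 N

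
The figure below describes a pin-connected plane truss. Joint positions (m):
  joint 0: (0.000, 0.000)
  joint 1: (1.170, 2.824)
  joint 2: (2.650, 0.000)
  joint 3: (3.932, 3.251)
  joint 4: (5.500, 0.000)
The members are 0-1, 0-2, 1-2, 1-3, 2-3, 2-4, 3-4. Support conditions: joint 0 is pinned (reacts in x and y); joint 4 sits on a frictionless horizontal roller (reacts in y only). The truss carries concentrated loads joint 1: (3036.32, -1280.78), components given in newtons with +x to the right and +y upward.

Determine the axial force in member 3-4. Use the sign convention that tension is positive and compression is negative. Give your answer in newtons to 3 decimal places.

N=5 nodes, M=7 members, R=3 reactions → 2N=10, M+R=10
member 0 (0-1): L=3.0568, (cx,cy)=(0.3828,0.9238)
member 1 (0-2): L=2.6500, (cx,cy)=(1.0000,0.0000)
member 2 (1-2): L=3.1883, (cx,cy)=(0.4642,-0.8857)
member 3 (1-3): L=2.7948, (cx,cy)=(0.9883,0.1528)
member 4 (2-3): L=3.4946, (cx,cy)=(0.3668,0.9303)
member 5 (2-4): L=2.8500, (cx,cy)=(1.0000,0.0000)
member 6 (3-4): L=3.6094, (cx,cy)=(0.4344,-0.9007)
solve A·x = −loads:
  F[0-1] = +596.0811 N (tension)
  F[0-2] = +2808.1662 N (tension)
  F[1-2] = -2366.1762 N (compression)
  F[1-3] = -1730.1122 N (compression)
  F[2-3] = +2252.8684 N (tension)
  F[2-4] = +883.3416 N (tension)
  F[3-4] = -2033.3646 N (compression)
  Rx@0 = -3036.3200 N
  Ry@0 = -550.6891 N
  Ry@4 = +1831.4691 N

-2033.365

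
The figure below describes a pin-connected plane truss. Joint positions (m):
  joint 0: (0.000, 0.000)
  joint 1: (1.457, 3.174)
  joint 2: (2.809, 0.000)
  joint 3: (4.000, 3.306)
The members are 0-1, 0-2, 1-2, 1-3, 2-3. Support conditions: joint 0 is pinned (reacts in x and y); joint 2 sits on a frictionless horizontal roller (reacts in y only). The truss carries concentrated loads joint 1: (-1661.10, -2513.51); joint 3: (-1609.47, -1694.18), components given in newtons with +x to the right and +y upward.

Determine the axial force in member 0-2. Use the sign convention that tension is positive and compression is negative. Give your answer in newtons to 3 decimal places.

N=4 nodes, M=5 members, R=3 reactions → 2N=8, M+R=8
member 0 (0-1): L=3.4924, (cx,cy)=(0.4172,0.9088)
member 1 (0-2): L=2.8090, (cx,cy)=(1.0000,0.0000)
member 2 (1-2): L=3.4500, (cx,cy)=(0.3919,-0.9200)
member 3 (1-3): L=2.5464, (cx,cy)=(0.9987,0.0518)
member 4 (2-3): L=3.5140, (cx,cy)=(0.3389,0.9408)
solve A·x = −loads:
  F[0-1] = -4690.2908 N (compression)
  F[0-2] = -1313.8415 N (compression)
  F[1-2] = +1843.7497 N (tension)
  F[1-3] = -1019.5451 N (compression)
  F[2-3] = -1744.5896 N (compression)
  Rx@0 = +3270.5700 N
  Ry@0 = +4262.6331 N
  Ry@2 = -54.9431 N

-1313.841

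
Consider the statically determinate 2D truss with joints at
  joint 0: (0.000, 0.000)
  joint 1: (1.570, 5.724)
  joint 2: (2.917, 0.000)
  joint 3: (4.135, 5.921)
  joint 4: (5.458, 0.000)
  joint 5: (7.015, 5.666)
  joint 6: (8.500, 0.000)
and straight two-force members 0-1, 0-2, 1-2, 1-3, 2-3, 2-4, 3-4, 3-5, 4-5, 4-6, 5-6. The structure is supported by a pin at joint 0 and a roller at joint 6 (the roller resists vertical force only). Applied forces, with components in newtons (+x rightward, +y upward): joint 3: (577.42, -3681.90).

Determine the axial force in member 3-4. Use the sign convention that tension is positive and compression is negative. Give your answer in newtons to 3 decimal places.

N=7 nodes, M=11 members, R=3 reactions → 2N=14, M+R=14
member 0 (0-1): L=5.9354, (cx,cy)=(0.2645,0.9644)
member 1 (0-2): L=2.9170, (cx,cy)=(1.0000,0.0000)
member 2 (1-2): L=5.8804, (cx,cy)=(0.2291,-0.9734)
member 3 (1-3): L=2.5726, (cx,cy)=(0.9971,0.0766)
member 4 (2-3): L=6.0450, (cx,cy)=(0.2015,0.9795)
member 5 (2-4): L=2.5410, (cx,cy)=(1.0000,0.0000)
member 6 (3-4): L=6.0670, (cx,cy)=(0.2181,-0.9759)
member 7 (3-5): L=2.8913, (cx,cy)=(0.9961,-0.0882)
member 8 (4-5): L=5.8760, (cx,cy)=(0.2650,0.9643)
member 9 (4-6): L=3.0420, (cx,cy)=(1.0000,0.0000)
member 10 (5-6): L=5.8574, (cx,cy)=(0.2535,-0.9673)
solve A·x = −loads:
  F[0-1] = -1543.5173 N (compression)
  F[0-2] = +985.7023 N (tension)
  F[1-2] = +1470.4110 N (tension)
  F[1-3] = -747.3004 N (compression)
  F[2-3] = -1461.2834 N (compression)
  F[2-4] = +1616.9594 N (tension)
  F[3-4] = -2143.1476 N (compression)
  F[3-5] = -1154.1120 N (compression)
  F[4-5] = +2169.1050 N (tension)
  F[4-6] = +574.8570 N (tension)
  F[5-6] = -2267.4410 N (compression)
  Rx@0 = -577.4200 N
  Ry@0 = +1488.5400 N
  Ry@6 = +2193.3600 N

-2143.148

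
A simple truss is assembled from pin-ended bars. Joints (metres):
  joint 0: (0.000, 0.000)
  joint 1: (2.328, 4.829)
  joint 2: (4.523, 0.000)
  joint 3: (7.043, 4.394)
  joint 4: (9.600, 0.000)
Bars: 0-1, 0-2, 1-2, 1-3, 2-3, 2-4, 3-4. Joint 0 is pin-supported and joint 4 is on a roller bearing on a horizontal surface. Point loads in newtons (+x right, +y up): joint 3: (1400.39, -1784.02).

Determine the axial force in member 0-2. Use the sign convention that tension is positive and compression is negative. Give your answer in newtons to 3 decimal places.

N=5 nodes, M=7 members, R=3 reactions → 2N=10, M+R=10
member 0 (0-1): L=5.3609, (cx,cy)=(0.4343,0.9008)
member 1 (0-2): L=4.5230, (cx,cy)=(1.0000,0.0000)
member 2 (1-2): L=5.3045, (cx,cy)=(0.4138,-0.9104)
member 3 (1-3): L=4.7350, (cx,cy)=(0.9958,-0.0919)
member 4 (2-3): L=5.0653, (cx,cy)=(0.4975,0.8675)
member 5 (2-4): L=5.0770, (cx,cy)=(1.0000,0.0000)
member 6 (3-4): L=5.0838, (cx,cy)=(0.5030,-0.8643)
solve A·x = −loads:
  F[0-1] = +184.0488 N (tension)
  F[0-2] = +1320.4652 N (tension)
  F[1-2] = -198.5380 N (compression)
  F[1-3] = +162.7687 N (tension)
  F[2-3] = +208.3570 N (tension)
  F[2-4] = +1134.6522 N (tension)
  F[3-4] = -2255.9235 N (compression)
  Rx@0 = -1400.3900 N
  Ry@0 = -165.7890 N
  Ry@4 = +1949.8090 N

1320.465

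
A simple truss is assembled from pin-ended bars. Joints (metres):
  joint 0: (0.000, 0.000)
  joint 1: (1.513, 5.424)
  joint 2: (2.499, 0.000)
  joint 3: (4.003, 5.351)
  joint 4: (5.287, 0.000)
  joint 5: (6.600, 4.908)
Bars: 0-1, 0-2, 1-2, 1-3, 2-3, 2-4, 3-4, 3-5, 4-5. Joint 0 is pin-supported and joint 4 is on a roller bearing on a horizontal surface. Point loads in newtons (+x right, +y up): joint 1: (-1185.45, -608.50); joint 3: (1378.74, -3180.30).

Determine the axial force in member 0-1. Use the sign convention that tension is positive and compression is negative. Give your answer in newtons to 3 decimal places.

N=6 nodes, M=9 members, R=3 reactions → 2N=12, M+R=12
member 0 (0-1): L=5.6311, (cx,cy)=(0.2687,0.9632)
member 1 (0-2): L=2.4990, (cx,cy)=(1.0000,0.0000)
member 2 (1-2): L=5.5129, (cx,cy)=(0.1789,-0.9839)
member 3 (1-3): L=2.4911, (cx,cy)=(0.9996,-0.0293)
member 4 (2-3): L=5.5583, (cx,cy)=(0.2706,0.9627)
member 5 (2-4): L=2.7880, (cx,cy)=(1.0000,0.0000)
member 6 (3-4): L=5.5029, (cx,cy)=(0.2333,-0.9724)
member 7 (3-5): L=2.6345, (cx,cy)=(0.9858,-0.1682)
member 8 (4-5): L=5.0806, (cx,cy)=(0.2584,0.9660)
solve A·x = −loads:
  F[0-1] = -1066.6940 N (compression)
  F[0-2] = +479.8977 N (tension)
  F[1-2] = +401.1897 N (tension)
  F[1-3] = +827.4435 N (tension)
  F[2-3] = -410.0159 N (compression)
  F[2-4] = +662.5957 N (tension)
  F[3-4] = -2839.7154 N (compression)
  F[3-5] = -0.0000 N (compression)
  F[4-5] = +0.0000 N (tension)
  Rx@0 = -193.2900 N
  Ry@0 = +1027.4687 N
  Ry@4 = +2761.3313 N

-1066.694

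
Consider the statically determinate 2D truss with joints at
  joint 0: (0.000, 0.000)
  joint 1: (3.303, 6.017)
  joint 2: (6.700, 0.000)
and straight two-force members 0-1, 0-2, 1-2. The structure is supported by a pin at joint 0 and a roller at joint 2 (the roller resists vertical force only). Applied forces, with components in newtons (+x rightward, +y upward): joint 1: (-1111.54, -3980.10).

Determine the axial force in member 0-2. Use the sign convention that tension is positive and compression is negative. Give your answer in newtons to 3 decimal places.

544.187

N=3 nodes, M=3 members, R=3 reactions → 2N=6, M+R=6
member 0 (0-1): L=6.8640, (cx,cy)=(0.4812,0.8766)
member 1 (0-2): L=6.7000, (cx,cy)=(1.0000,0.0000)
member 2 (1-2): L=6.9097, (cx,cy)=(0.4916,-0.8708)
solve A·x = −loads:
  F[0-1] = -3440.7687 N (compression)
  F[0-2] = +544.1865 N (tension)
  F[1-2] = -1106.9071 N (compression)
  Rx@0 = +1111.5400 N
  Ry@0 = +3016.1994 N
  Ry@2 = +963.9006 N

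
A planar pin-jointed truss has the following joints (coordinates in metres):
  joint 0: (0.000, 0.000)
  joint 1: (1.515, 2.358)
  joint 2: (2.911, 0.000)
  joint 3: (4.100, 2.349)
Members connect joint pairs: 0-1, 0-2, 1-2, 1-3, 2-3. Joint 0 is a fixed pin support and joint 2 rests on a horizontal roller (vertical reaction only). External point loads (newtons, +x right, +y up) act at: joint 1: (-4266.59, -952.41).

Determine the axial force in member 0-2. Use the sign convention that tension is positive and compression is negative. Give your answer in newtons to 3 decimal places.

N=4 nodes, M=5 members, R=3 reactions → 2N=8, M+R=8
member 0 (0-1): L=2.8027, (cx,cy)=(0.5405,0.8413)
member 1 (0-2): L=2.9110, (cx,cy)=(1.0000,0.0000)
member 2 (1-2): L=2.7403, (cx,cy)=(0.5094,-0.8605)
member 3 (1-3): L=2.5850, (cx,cy)=(1.0000,-0.0035)
member 4 (2-3): L=2.6328, (cx,cy)=(0.4516,0.8922)
solve A·x = −loads:
  F[0-1] = -4650.8097 N (compression)
  F[0-2] = -1752.6359 N (compression)
  F[1-2] = +3440.3034 N (tension)
  F[1-3] = -0.0000 N (compression)
  F[2-3] = +0.0000 N (tension)
  Rx@0 = +4266.5900 N
  Ry@0 = +3912.8078 N
  Ry@2 = -2960.3978 N

-1752.636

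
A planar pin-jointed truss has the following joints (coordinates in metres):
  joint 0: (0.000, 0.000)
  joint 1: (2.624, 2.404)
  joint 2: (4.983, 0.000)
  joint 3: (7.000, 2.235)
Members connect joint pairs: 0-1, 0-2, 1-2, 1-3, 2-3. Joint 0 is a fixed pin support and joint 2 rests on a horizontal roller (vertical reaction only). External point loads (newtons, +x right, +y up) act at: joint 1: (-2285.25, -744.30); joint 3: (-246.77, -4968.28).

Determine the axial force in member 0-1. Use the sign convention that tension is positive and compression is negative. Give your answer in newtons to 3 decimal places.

N=4 nodes, M=5 members, R=3 reactions → 2N=8, M+R=8
member 0 (0-1): L=3.5587, (cx,cy)=(0.7373,0.6755)
member 1 (0-2): L=4.9830, (cx,cy)=(1.0000,0.0000)
member 2 (1-2): L=3.3681, (cx,cy)=(0.7004,-0.7138)
member 3 (1-3): L=4.3793, (cx,cy)=(0.9993,-0.0386)
member 4 (2-3): L=3.0106, (cx,cy)=(0.6700,0.7424)
solve A·x = −loads:
  F[0-1] = +659.4965 N (tension)
  F[0-2] = -3018.2936 N (compression)
  F[1-2] = -1888.4914 N (compression)
  F[1-3] = +4097.2655 N (tension)
  F[2-3] = -6479.3364 N (compression)
  Rx@0 = +2532.0200 N
  Ry@0 = -445.5037 N
  Ry@2 = +6158.0837 N

659.496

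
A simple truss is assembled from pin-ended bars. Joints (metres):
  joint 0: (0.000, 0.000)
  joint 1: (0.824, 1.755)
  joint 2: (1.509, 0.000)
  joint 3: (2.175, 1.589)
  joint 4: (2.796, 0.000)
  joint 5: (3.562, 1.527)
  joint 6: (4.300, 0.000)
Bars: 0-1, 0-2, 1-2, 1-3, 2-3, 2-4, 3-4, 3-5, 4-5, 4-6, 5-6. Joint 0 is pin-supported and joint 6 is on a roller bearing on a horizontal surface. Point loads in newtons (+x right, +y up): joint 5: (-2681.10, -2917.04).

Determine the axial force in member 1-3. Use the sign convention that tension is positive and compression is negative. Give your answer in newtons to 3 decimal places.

N=7 nodes, M=11 members, R=3 reactions → 2N=14, M+R=14
member 0 (0-1): L=1.9388, (cx,cy)=(0.4250,0.9052)
member 1 (0-2): L=1.5090, (cx,cy)=(1.0000,0.0000)
member 2 (1-2): L=1.8839, (cx,cy)=(0.3636,-0.9316)
member 3 (1-3): L=1.3612, (cx,cy)=(0.9925,-0.1220)
member 4 (2-3): L=1.7229, (cx,cy)=(0.3866,0.9223)
member 5 (2-4): L=1.2870, (cx,cy)=(1.0000,0.0000)
member 6 (3-4): L=1.7060, (cx,cy)=(0.3640,-0.9314)
member 7 (3-5): L=1.3884, (cx,cy)=(0.9990,-0.0447)
member 8 (4-5): L=1.7084, (cx,cy)=(0.4484,0.8938)
member 9 (4-6): L=1.5040, (cx,cy)=(1.0000,0.0000)
member 10 (5-6): L=1.6960, (cx,cy)=(0.4351,-0.9004)
solve A·x = −loads:
  F[0-1] = -1604.9049 N (compression)
  F[0-2] = -1999.0122 N (compression)
  F[1-2] = +1732.5431 N (tension)
  F[1-3] = -1321.9053 N (compression)
  F[2-3] = -1749.9910 N (compression)
  F[2-4] = -692.6001 N (compression)
  F[3-4] = +1684.6131 N (tension)
  F[3-5] = -2604.2996 N (compression)
  F[4-5] = -1755.3969 N (compression)
  F[4-6] = +707.6933 N (tension)
  F[5-6] = -1626.3400 N (compression)
  Rx@0 = +2681.1000 N
  Ry@0 = +1452.7477 N
  Ry@6 = +1464.2923 N

-1321.905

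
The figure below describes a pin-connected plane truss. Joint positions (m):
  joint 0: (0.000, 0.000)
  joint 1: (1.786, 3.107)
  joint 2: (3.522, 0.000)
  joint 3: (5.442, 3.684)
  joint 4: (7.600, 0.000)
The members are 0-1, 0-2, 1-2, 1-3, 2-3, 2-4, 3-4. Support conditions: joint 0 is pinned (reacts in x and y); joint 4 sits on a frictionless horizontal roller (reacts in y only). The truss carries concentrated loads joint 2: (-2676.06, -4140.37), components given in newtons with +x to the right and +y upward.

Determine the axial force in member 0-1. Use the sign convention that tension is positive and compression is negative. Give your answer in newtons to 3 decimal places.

-2562.530

N=5 nodes, M=7 members, R=3 reactions → 2N=10, M+R=10
member 0 (0-1): L=3.5837, (cx,cy)=(0.4984,0.8670)
member 1 (0-2): L=3.5220, (cx,cy)=(1.0000,0.0000)
member 2 (1-2): L=3.5591, (cx,cy)=(0.4878,-0.8730)
member 3 (1-3): L=3.7013, (cx,cy)=(0.9878,0.1559)
member 4 (2-3): L=4.1543, (cx,cy)=(0.4622,0.8868)
member 5 (2-4): L=4.0780, (cx,cy)=(1.0000,0.0000)
member 6 (3-4): L=4.2695, (cx,cy)=(0.5054,-0.8629)
solve A·x = −loads:
  F[0-1] = -2562.5297 N (compression)
  F[0-2] = -1398.9951 N (compression)
  F[1-2] = +2126.5053 N (tension)
  F[1-3] = -2342.9442 N (compression)
  F[2-3] = +2575.5609 N (tension)
  F[2-4] = +1123.9493 N (tension)
  F[3-4] = -2223.6917 N (compression)
  Rx@0 = +2676.0600 N
  Ry@0 = +2221.6354 N
  Ry@4 = +1918.7346 N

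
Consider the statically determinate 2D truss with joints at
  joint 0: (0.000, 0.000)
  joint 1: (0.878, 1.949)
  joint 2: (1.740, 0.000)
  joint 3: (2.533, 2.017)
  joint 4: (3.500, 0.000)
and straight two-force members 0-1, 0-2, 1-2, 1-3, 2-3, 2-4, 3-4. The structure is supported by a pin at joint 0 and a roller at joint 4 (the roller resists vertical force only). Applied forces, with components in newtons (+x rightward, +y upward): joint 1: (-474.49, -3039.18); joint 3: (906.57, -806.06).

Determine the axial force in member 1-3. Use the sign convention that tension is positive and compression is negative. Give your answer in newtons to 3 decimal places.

N=5 nodes, M=7 members, R=3 reactions → 2N=10, M+R=10
member 0 (0-1): L=2.1376, (cx,cy)=(0.4107,0.9118)
member 1 (0-2): L=1.7400, (cx,cy)=(1.0000,0.0000)
member 2 (1-2): L=2.1311, (cx,cy)=(0.4045,-0.9145)
member 3 (1-3): L=1.6564, (cx,cy)=(0.9992,0.0411)
member 4 (2-3): L=2.1673, (cx,cy)=(0.3659,0.9307)
member 5 (2-4): L=1.7600, (cx,cy)=(1.0000,0.0000)
member 6 (3-4): L=2.2368, (cx,cy)=(0.4323,-0.9017)
solve A·x = −loads:
  F[0-1] = -2458.1849 N (compression)
  F[0-2] = +1441.7407 N (tension)
  F[1-2] = -880.5170 N (compression)
  F[1-3] = -179.1672 N (compression)
  F[2-3] = +865.2742 N (tension)
  F[2-4] = +768.9867 N (tension)
  F[3-4] = -1778.7872 N (compression)
  Rx@0 = -432.0800 N
  Ry@0 = +2241.2627 N
  Ry@4 = +1603.9773 N

-179.167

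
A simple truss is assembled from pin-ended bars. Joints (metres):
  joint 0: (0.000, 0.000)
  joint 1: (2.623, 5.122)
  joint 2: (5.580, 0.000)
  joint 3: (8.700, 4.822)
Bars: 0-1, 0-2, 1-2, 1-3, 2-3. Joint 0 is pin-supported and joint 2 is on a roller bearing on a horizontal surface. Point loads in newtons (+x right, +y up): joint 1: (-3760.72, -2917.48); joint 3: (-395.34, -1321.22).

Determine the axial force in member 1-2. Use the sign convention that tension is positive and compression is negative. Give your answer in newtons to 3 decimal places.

N=4 nodes, M=5 members, R=3 reactions → 2N=8, M+R=8
member 0 (0-1): L=5.7546, (cx,cy)=(0.4558,0.8901)
member 1 (0-2): L=5.5800, (cx,cy)=(1.0000,0.0000)
member 2 (1-2): L=5.9143, (cx,cy)=(0.5000,-0.8660)
member 3 (1-3): L=6.0844, (cx,cy)=(0.9988,-0.0493)
member 4 (2-3): L=5.7434, (cx,cy)=(0.5432,0.8396)
solve A·x = −loads:
  F[0-1] = -5169.2091 N (compression)
  F[0-2] = -1799.8721 N (compression)
  F[1-2] = +1918.5341 N (tension)
  F[1-3] = +445.8531 N (tension)
  F[2-3] = -1547.4849 N (compression)
  Rx@0 = +4156.0600 N
  Ry@0 = +4600.9891 N
  Ry@2 = -362.2891 N

1918.534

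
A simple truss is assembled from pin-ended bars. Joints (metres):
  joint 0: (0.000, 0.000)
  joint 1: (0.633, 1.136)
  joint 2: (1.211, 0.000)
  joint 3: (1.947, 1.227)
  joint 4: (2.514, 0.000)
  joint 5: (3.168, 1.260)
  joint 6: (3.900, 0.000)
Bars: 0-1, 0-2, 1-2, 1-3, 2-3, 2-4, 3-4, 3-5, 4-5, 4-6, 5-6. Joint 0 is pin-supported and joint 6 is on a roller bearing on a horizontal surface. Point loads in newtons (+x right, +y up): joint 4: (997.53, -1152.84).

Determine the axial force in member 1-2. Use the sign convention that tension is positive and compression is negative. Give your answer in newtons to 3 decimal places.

426.903

N=7 nodes, M=11 members, R=3 reactions → 2N=14, M+R=14
member 0 (0-1): L=1.3005, (cx,cy)=(0.4868,0.8735)
member 1 (0-2): L=1.2110, (cx,cy)=(1.0000,0.0000)
member 2 (1-2): L=1.2746, (cx,cy)=(0.4535,-0.8913)
member 3 (1-3): L=1.3171, (cx,cy)=(0.9976,0.0691)
member 4 (2-3): L=1.4308, (cx,cy)=(0.5144,0.8576)
member 5 (2-4): L=1.3030, (cx,cy)=(1.0000,0.0000)
member 6 (3-4): L=1.3517, (cx,cy)=(0.4195,-0.9078)
member 7 (3-5): L=1.2214, (cx,cy)=(0.9996,0.0270)
member 8 (4-5): L=1.4196, (cx,cy)=(0.4607,0.8876)
member 9 (4-6): L=1.3860, (cx,cy)=(1.0000,0.0000)
member 10 (5-6): L=1.4572, (cx,cy)=(0.5023,-0.8647)
solve A·x = −loads:
  F[0-1] = -469.0130 N (compression)
  F[0-2] = +1225.8232 N (tension)
  F[1-2] = +426.9028 N (tension)
  F[1-3] = -422.8952 N (compression)
  F[2-3] = -443.6852 N (compression)
  F[2-4] = +1647.6433 N (tension)
  F[3-4] = +426.6459 N (tension)
  F[3-5] = -829.3856 N (compression)
  F[4-5] = +862.5263 N (tension)
  F[4-6] = +431.7280 N (tension)
  F[5-6] = -859.4439 N (compression)
  Rx@0 = -997.5300 N
  Ry@0 = +409.7016 N
  Ry@6 = +743.1384 N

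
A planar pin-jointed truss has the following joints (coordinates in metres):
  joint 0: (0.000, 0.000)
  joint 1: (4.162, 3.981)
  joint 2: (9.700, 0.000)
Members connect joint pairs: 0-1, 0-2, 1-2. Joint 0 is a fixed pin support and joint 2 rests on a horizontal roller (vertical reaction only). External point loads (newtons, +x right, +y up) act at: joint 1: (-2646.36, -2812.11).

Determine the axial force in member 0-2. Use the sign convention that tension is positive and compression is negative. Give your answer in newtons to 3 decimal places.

167.627

N=3 nodes, M=3 members, R=3 reactions → 2N=6, M+R=6
member 0 (0-1): L=5.7594, (cx,cy)=(0.7226,0.6912)
member 1 (0-2): L=9.7000, (cx,cy)=(1.0000,0.0000)
member 2 (1-2): L=6.8204, (cx,cy)=(0.8120,-0.5837)
solve A·x = −loads:
  F[0-1] = -3894.0074 N (compression)
  F[0-2] = +167.6274 N (tension)
  F[1-2] = -206.4438 N (compression)
  Rx@0 = +2646.3600 N
  Ry@0 = +2691.6108 N
  Ry@2 = +120.4992 N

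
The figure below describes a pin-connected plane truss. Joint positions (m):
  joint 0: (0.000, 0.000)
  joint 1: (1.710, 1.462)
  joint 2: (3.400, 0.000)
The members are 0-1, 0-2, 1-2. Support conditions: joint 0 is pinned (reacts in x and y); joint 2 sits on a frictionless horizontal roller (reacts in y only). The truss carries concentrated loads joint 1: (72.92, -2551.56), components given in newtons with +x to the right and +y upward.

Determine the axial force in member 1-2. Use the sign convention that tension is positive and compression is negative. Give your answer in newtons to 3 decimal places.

N=3 nodes, M=3 members, R=3 reactions → 2N=6, M+R=6
member 0 (0-1): L=2.2498, (cx,cy)=(0.7601,0.6498)
member 1 (0-2): L=3.4000, (cx,cy)=(1.0000,0.0000)
member 2 (1-2): L=2.2346, (cx,cy)=(0.7563,-0.6542)
solve A·x = −loads:
  F[0-1] = -1903.4246 N (compression)
  F[0-2] = +1519.6593 N (tension)
  F[1-2] = -2009.3888 N (compression)
  Rx@0 = -72.9200 N
  Ry@0 = +1236.9198 N
  Ry@2 = +1314.6402 N

-2009.389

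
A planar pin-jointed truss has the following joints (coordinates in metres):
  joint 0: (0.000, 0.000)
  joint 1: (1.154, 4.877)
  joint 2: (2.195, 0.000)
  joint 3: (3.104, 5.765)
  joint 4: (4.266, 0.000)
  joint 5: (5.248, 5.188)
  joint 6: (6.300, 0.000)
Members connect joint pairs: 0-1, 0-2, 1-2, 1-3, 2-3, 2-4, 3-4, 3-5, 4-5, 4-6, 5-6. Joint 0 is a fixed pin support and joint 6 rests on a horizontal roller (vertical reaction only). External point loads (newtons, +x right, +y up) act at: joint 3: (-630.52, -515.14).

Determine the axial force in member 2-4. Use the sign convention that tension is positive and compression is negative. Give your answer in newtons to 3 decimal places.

-179.157

N=7 nodes, M=11 members, R=3 reactions → 2N=14, M+R=14
member 0 (0-1): L=5.0117, (cx,cy)=(0.2303,0.9731)
member 1 (0-2): L=2.1950, (cx,cy)=(1.0000,0.0000)
member 2 (1-2): L=4.9869, (cx,cy)=(0.2087,-0.9780)
member 3 (1-3): L=2.1427, (cx,cy)=(0.9101,0.4144)
member 4 (2-3): L=5.8362, (cx,cy)=(0.1558,0.9878)
member 5 (2-4): L=2.0710, (cx,cy)=(1.0000,0.0000)
member 6 (3-4): L=5.8809, (cx,cy)=(0.1976,-0.9803)
member 7 (3-5): L=2.2203, (cx,cy)=(0.9656,-0.2599)
member 8 (4-5): L=5.2801, (cx,cy)=(0.1860,0.9826)
member 9 (4-6): L=2.0340, (cx,cy)=(1.0000,0.0000)
member 10 (5-6): L=5.2936, (cx,cy)=(0.1987,-0.9801)
solve A·x = −loads:
  F[0-1] = -861.4557 N (compression)
  F[0-2] = -432.1590 N (compression)
  F[1-2] = +697.0695 N (tension)
  F[1-3] = -377.8500 N (compression)
  F[2-3] = -690.1348 N (compression)
  F[2-4] = -179.1574 N (compression)
  F[3-4] = +296.5687 N (tension)
  F[3-5] = +124.8487 N (tension)
  F[4-5] = -295.8841 N (compression)
  F[4-6] = -65.5304 N (compression)
  F[5-6] = +329.7442 N (tension)
  Rx@0 = +630.5200 N
  Ry@0 = +838.3072 N
  Ry@6 = -323.1672 N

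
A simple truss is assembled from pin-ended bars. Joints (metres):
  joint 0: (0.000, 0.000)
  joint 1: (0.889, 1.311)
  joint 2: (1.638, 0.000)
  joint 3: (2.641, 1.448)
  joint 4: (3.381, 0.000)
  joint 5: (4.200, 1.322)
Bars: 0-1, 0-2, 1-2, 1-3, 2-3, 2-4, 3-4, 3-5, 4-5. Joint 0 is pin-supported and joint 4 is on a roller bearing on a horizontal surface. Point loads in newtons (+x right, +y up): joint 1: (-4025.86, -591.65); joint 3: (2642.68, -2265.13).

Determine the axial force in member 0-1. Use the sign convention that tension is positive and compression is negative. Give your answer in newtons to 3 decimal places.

N=6 nodes, M=9 members, R=3 reactions → 2N=12, M+R=12
member 0 (0-1): L=1.5840, (cx,cy)=(0.5612,0.8277)
member 1 (0-2): L=1.6380, (cx,cy)=(1.0000,0.0000)
member 2 (1-2): L=1.5099, (cx,cy)=(0.4961,-0.8683)
member 3 (1-3): L=1.7573, (cx,cy)=(0.9970,0.0780)
member 4 (2-3): L=1.7615, (cx,cy)=(0.5694,0.8220)
member 5 (2-4): L=1.7430, (cx,cy)=(1.0000,0.0000)
member 6 (3-4): L=1.6261, (cx,cy)=(0.4551,-0.8905)
member 7 (3-5): L=1.5641, (cx,cy)=(0.9967,-0.0806)
member 8 (4-5): L=1.5551, (cx,cy)=(0.5266,0.8501)
solve A·x = −loads:
  F[0-1] = -1644.5320 N (compression)
  F[0-2] = -460.2046 N (compression)
  F[1-2] = +1115.7709 N (tension)
  F[1-3] = +2557.1693 N (tension)
  F[2-3] = -1178.5256 N (compression)
  F[2-4] = +764.3652 N (tension)
  F[3-4] = -1679.6736 N (compression)
  F[3-5] = -0.0000 N (compression)
  F[4-5] = +0.0000 N (tension)
  Rx@0 = +1383.1800 N
  Ry@0 = +1361.1032 N
  Ry@4 = +1495.6768 N

-1644.532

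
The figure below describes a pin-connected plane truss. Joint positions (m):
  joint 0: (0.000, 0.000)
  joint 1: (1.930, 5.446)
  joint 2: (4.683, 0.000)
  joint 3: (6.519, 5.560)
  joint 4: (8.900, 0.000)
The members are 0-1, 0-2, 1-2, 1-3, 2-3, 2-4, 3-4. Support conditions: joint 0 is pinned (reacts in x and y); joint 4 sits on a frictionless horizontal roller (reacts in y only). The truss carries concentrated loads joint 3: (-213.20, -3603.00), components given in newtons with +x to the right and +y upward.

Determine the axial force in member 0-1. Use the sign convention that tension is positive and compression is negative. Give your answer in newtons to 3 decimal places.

N=5 nodes, M=7 members, R=3 reactions → 2N=10, M+R=10
member 0 (0-1): L=5.7779, (cx,cy)=(0.3340,0.9426)
member 1 (0-2): L=4.6830, (cx,cy)=(1.0000,0.0000)
member 2 (1-2): L=6.1023, (cx,cy)=(0.4511,-0.8925)
member 3 (1-3): L=4.5904, (cx,cy)=(0.9997,0.0248)
member 4 (2-3): L=5.8553, (cx,cy)=(0.3136,0.9496)
member 5 (2-4): L=4.2170, (cx,cy)=(1.0000,0.0000)
member 6 (3-4): L=6.0484, (cx,cy)=(0.3937,-0.9193)
solve A·x = −loads:
  F[0-1] = -1163.9495 N (compression)
  F[0-2] = +175.5975 N (tension)
  F[1-2] = +1203.3686 N (tension)
  F[1-3] = -931.9753 N (compression)
  F[2-3] = -1130.9872 N (compression)
  F[2-4] = +1073.1228 N (tension)
  F[3-4] = -2726.0151 N (compression)
  Rx@0 = +213.2000 N
  Ry@0 = +1097.0938 N
  Ry@4 = +2505.9062 N

-1163.949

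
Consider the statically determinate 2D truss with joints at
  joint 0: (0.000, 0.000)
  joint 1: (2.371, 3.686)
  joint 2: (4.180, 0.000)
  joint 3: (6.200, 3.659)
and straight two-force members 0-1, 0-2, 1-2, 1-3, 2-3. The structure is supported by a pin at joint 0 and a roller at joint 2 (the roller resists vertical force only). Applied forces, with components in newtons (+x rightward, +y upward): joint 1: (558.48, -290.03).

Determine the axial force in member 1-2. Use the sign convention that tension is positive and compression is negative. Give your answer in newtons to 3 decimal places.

N=4 nodes, M=5 members, R=3 reactions → 2N=8, M+R=8
member 0 (0-1): L=4.3827, (cx,cy)=(0.5410,0.8410)
member 1 (0-2): L=4.1800, (cx,cy)=(1.0000,0.0000)
member 2 (1-2): L=4.1060, (cx,cy)=(0.4406,-0.8977)
member 3 (1-3): L=3.8291, (cx,cy)=(1.0000,-0.0071)
member 4 (2-3): L=4.1796, (cx,cy)=(0.4833,0.8755)
solve A·x = −loads:
  F[0-1] = +436.3221 N (tension)
  F[0-2] = +322.4349 N (tension)
  F[1-2] = -731.8471 N (compression)
  F[1-3] = -0.0000 N (compression)
  F[2-3] = +0.0000 N (tension)
  Rx@0 = -558.4800 N
  Ry@0 = -366.9601 N
  Ry@2 = +656.9901 N

-731.847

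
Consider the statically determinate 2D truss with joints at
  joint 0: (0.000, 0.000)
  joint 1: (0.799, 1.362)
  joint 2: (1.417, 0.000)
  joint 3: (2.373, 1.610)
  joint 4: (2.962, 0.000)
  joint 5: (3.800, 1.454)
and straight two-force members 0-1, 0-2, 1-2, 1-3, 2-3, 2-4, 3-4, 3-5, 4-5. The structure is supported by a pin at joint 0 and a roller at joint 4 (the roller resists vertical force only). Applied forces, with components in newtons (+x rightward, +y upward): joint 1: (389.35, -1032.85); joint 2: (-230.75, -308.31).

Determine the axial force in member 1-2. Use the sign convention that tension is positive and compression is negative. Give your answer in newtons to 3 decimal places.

-436.799

N=6 nodes, M=9 members, R=3 reactions → 2N=12, M+R=12
member 0 (0-1): L=1.5791, (cx,cy)=(0.5060,0.8625)
member 1 (0-2): L=1.4170, (cx,cy)=(1.0000,0.0000)
member 2 (1-2): L=1.4956, (cx,cy)=(0.4132,-0.9106)
member 3 (1-3): L=1.5934, (cx,cy)=(0.9878,0.1556)
member 4 (2-3): L=1.8724, (cx,cy)=(0.5106,0.8598)
member 5 (2-4): L=1.5450, (cx,cy)=(1.0000,0.0000)
member 6 (3-4): L=1.7144, (cx,cy)=(0.3436,-0.9391)
member 7 (3-5): L=1.4355, (cx,cy)=(0.9941,-0.1087)
member 8 (4-5): L=1.6782, (cx,cy)=(0.4993,0.8664)
solve A·x = −loads:
  F[0-1] = -853.3239 N (compression)
  F[0-2] = +590.3783 N (tension)
  F[1-2] = -436.7994 N (compression)
  F[1-3] = -648.5468 N (compression)
  F[2-3] = +821.1730 N (tension)
  F[2-4] = +221.3826 N (tension)
  F[3-4] = -644.3614 N (compression)
  F[3-5] = -0.0000 N (compression)
  F[4-5] = +0.0000 N (tension)
  Rx@0 = -158.6000 N
  Ry@0 = +736.0226 N
  Ry@4 = +605.1374 N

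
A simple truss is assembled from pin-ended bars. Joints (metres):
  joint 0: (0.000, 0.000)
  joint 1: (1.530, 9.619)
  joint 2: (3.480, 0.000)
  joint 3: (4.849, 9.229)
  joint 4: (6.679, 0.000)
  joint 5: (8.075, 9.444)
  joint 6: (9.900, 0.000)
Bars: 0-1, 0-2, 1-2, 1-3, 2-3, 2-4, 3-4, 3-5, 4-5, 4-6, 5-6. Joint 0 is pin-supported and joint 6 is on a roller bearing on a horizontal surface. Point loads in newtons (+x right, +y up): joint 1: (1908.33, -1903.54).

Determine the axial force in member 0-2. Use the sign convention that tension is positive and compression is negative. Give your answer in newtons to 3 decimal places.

1869.391

N=7 nodes, M=11 members, R=3 reactions → 2N=14, M+R=14
member 0 (0-1): L=9.7399, (cx,cy)=(0.1571,0.9876)
member 1 (0-2): L=3.4800, (cx,cy)=(1.0000,0.0000)
member 2 (1-2): L=9.8147, (cx,cy)=(0.1987,-0.9801)
member 3 (1-3): L=3.3418, (cx,cy)=(0.9932,-0.1167)
member 4 (2-3): L=9.3300, (cx,cy)=(0.1467,0.9892)
member 5 (2-4): L=3.1990, (cx,cy)=(1.0000,0.0000)
member 6 (3-4): L=9.4087, (cx,cy)=(0.1945,-0.9809)
member 7 (3-5): L=3.2332, (cx,cy)=(0.9978,0.0665)
member 8 (4-5): L=9.5466, (cx,cy)=(0.1462,0.9893)
member 9 (4-6): L=3.2210, (cx,cy)=(1.0000,0.0000)
member 10 (5-6): L=9.6187, (cx,cy)=(0.1897,-0.9818)
solve A·x = −loads:
  F[0-1] = +247.8852 N (tension)
  F[0-2] = +1869.3908 N (tension)
  F[1-2] = -2015.9388 N (compression)
  F[1-3] = -1478.9654 N (compression)
  F[2-3] = +1997.3677 N (tension)
  F[2-4] = +1175.7833 N (tension)
  F[3-4] = -2240.4541 N (compression)
  F[3-5] = -741.6540 N (compression)
  F[4-5] = +2221.5468 N (tension)
  F[4-6] = +415.1561 N (tension)
  F[5-6] = -2188.0934 N (compression)
  Rx@0 = -1908.3300 N
  Ry@0 = -244.8077 N
  Ry@6 = +2148.3477 N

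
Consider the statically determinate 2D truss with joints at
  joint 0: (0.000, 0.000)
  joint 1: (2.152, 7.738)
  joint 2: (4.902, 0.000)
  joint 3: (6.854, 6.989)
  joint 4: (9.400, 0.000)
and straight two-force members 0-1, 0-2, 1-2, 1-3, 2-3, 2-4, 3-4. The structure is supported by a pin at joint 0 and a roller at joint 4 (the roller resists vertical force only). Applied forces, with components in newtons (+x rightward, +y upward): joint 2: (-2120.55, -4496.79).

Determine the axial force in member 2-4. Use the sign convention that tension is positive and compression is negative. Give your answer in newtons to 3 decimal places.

854.263

N=5 nodes, M=7 members, R=3 reactions → 2N=10, M+R=10
member 0 (0-1): L=8.0317, (cx,cy)=(0.2679,0.9634)
member 1 (0-2): L=4.9020, (cx,cy)=(1.0000,0.0000)
member 2 (1-2): L=8.2121, (cx,cy)=(0.3349,-0.9423)
member 3 (1-3): L=4.7613, (cx,cy)=(0.9875,-0.1573)
member 4 (2-3): L=7.2565, (cx,cy)=(0.2690,0.9631)
member 5 (2-4): L=4.4980, (cx,cy)=(1.0000,0.0000)
member 6 (3-4): L=7.4383, (cx,cy)=(0.3423,-0.9396)
solve A·x = −loads:
  F[0-1] = -2233.4252 N (compression)
  F[0-2] = -1522.1277 N (compression)
  F[1-2] = +2527.8802 N (tension)
  F[1-3] = -1463.1518 N (compression)
  F[2-3] = +2195.7963 N (tension)
  F[2-4] = +854.2627 N (tension)
  F[3-4] = -2495.7808 N (compression)
  Rx@0 = +2120.5500 N
  Ry@0 = +2151.7619 N
  Ry@4 = +2345.0281 N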